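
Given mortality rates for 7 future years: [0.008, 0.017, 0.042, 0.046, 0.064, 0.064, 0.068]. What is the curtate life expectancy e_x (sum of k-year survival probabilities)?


e_x = sum_{k=1}^{n} k_p_x
k_p_x values:
  1_p_x = 0.992
  2_p_x = 0.975136
  3_p_x = 0.93418
  4_p_x = 0.891208
  5_p_x = 0.834171
  6_p_x = 0.780784
  7_p_x = 0.72769
e_x = 6.1352


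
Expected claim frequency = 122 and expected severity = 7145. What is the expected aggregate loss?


E[S] = E[N] * E[X]
= 122 * 7145
= 871690


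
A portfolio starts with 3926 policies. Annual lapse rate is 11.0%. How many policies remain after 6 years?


remaining = initial * (1 - lapse)^years
= 3926 * (1 - 0.11)^6
= 3926 * 0.496981
= 1951.1485


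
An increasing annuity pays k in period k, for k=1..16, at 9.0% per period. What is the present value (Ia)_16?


(Ia)_n = sum_{k=1}^{n} k * v^k, v = 1/(1+i)
v = 0.917431
Sum computed term by term:
(Ia)_16 = 55.8975


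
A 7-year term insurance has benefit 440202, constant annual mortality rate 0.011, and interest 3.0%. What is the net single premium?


NSP = benefit * sum_{k=0}^{n-1} k_p_x * q * v^(k+1)
With constant q=0.011, v=0.970874
Sum = 0.066399
NSP = 440202 * 0.066399
= 29229.0614


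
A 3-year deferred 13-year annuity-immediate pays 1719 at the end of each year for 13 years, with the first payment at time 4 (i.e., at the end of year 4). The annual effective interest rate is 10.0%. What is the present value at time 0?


PV at time 3 of the 13-year annuity-immediate:
a_n = 1719 * (1-(1+0.1)^(-13))/0.1 = 12210.6693
Discount back 3 years to time 0:
PV = 12210.6693 * (1+0.1)^(-3)
= 12210.6693 * 0.751315
= 9174.0566


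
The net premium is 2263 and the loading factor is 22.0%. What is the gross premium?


Gross = net * (1 + loading)
= 2263 * (1 + 0.22)
= 2263 * 1.22
= 2760.86


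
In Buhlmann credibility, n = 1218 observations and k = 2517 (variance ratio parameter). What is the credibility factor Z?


Z = n / (n + k)
= 1218 / (1218 + 2517)
= 1218 / 3735
= 0.3261


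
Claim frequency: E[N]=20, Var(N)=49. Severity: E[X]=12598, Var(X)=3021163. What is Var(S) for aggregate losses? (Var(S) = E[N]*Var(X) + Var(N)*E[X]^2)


Var(S) = E[N]*Var(X) + Var(N)*E[X]^2
= 20*3021163 + 49*12598^2
= 60423260 + 7776770596
= 7.8372e+09


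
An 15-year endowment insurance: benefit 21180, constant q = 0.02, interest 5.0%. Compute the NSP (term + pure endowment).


Term component = 3901.5716
Pure endowment = 15_p_x * v^15 * benefit = 0.738569 * 0.481017 * 21180 = 7524.4993
NSP = 11426.0709


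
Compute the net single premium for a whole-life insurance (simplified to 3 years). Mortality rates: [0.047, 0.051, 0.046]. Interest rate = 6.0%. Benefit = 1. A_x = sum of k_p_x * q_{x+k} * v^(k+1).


v = 0.943396
Year 0: k_p_x=1.0, q=0.047, term=0.04434
Year 1: k_p_x=0.953, q=0.051, term=0.043256
Year 2: k_p_x=0.904397, q=0.046, term=0.03493
A_x = 0.1225


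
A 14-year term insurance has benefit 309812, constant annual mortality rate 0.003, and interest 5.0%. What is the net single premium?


NSP = benefit * sum_{k=0}^{n-1} k_p_x * q * v^(k+1)
With constant q=0.003, v=0.952381
Sum = 0.029193
NSP = 309812 * 0.029193
= 9044.222


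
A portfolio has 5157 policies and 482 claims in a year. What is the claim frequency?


frequency = claims / policies
= 482 / 5157
= 0.0935


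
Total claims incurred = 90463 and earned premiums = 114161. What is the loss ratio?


Loss ratio = claims / premiums
= 90463 / 114161
= 0.7924


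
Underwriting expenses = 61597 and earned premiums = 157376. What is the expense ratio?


Expense ratio = expenses / premiums
= 61597 / 157376
= 0.3914


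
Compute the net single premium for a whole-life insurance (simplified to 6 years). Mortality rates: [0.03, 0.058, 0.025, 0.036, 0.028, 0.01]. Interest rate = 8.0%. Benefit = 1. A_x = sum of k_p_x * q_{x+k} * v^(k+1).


v = 0.925926
Year 0: k_p_x=1.0, q=0.03, term=0.027778
Year 1: k_p_x=0.97, q=0.058, term=0.048234
Year 2: k_p_x=0.91374, q=0.025, term=0.018134
Year 3: k_p_x=0.890896, q=0.036, term=0.023574
Year 4: k_p_x=0.858824, q=0.028, term=0.016366
Year 5: k_p_x=0.834777, q=0.01, term=0.005261
A_x = 0.1393


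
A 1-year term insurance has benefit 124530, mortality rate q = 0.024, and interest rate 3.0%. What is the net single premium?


NSP = benefit * q * v
v = 1/(1+i) = 0.970874
NSP = 124530 * 0.024 * 0.970874
= 2901.6699


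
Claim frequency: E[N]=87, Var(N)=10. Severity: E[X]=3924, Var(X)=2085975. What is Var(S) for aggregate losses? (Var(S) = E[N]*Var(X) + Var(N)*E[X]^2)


Var(S) = E[N]*Var(X) + Var(N)*E[X]^2
= 87*2085975 + 10*3924^2
= 181479825 + 153977760
= 3.3546e+08


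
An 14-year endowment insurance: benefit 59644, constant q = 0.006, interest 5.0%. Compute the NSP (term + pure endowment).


Term component = 3423.6224
Pure endowment = 14_p_x * v^14 * benefit = 0.919199 * 0.505068 * 59644 = 27690.1913
NSP = 31113.8137


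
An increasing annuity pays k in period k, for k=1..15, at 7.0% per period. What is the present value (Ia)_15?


(Ia)_n = sum_{k=1}^{n} k * v^k, v = 1/(1+i)
v = 0.934579
Sum computed term by term:
(Ia)_15 = 61.554


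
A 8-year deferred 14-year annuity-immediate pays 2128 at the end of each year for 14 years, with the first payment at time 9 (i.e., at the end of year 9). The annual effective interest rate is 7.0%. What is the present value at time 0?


PV at time 8 of the 14-year annuity-immediate:
a_n = 2128 * (1-(1+0.07)^(-14))/0.07 = 18610.3559
Discount back 8 years to time 0:
PV = 18610.3559 * (1+0.07)^(-8)
= 18610.3559 * 0.582009
= 10831.3966


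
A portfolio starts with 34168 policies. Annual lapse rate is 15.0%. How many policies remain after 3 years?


remaining = initial * (1 - lapse)^years
= 34168 * (1 - 0.15)^3
= 34168 * 0.614125
= 20983.423


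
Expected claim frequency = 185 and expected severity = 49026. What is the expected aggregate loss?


E[S] = E[N] * E[X]
= 185 * 49026
= 9.0698e+06


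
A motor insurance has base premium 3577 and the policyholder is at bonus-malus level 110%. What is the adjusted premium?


adjusted = base * BM_level / 100
= 3577 * 110 / 100
= 3577 * 1.1
= 3934.7


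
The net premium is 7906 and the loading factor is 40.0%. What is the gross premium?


Gross = net * (1 + loading)
= 7906 * (1 + 0.4)
= 7906 * 1.4
= 11068.4


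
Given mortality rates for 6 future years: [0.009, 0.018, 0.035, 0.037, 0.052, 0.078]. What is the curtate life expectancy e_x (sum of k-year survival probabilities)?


e_x = sum_{k=1}^{n} k_p_x
k_p_x values:
  1_p_x = 0.991
  2_p_x = 0.973162
  3_p_x = 0.939101
  4_p_x = 0.904355
  5_p_x = 0.857328
  6_p_x = 0.790457
e_x = 5.4554


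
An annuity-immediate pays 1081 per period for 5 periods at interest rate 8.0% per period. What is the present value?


PV = PMT * (1 - (1+i)^(-n)) / i
= 1081 * (1 - (1+0.08)^(-5)) / 0.08
= 1081 * (1 - 0.680583) / 0.08
= 1081 * 3.99271
= 4316.1196


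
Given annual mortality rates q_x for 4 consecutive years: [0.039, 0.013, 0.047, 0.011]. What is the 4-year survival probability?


p_k = 1 - q_k for each year
Survival = product of (1 - q_k)
= 0.961 * 0.987 * 0.953 * 0.989
= 0.894


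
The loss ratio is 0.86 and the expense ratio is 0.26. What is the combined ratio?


Combined ratio = loss ratio + expense ratio
= 0.86 + 0.26
= 1.12


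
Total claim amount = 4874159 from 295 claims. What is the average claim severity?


severity = total / number
= 4874159 / 295
= 16522.5729


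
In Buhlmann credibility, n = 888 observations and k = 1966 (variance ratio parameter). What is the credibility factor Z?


Z = n / (n + k)
= 888 / (888 + 1966)
= 888 / 2854
= 0.3111


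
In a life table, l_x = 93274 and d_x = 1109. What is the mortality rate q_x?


q_x = d_x / l_x
= 1109 / 93274
= 0.0119


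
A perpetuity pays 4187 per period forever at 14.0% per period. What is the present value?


PV = PMT / i
= 4187 / 0.14
= 29907.1429


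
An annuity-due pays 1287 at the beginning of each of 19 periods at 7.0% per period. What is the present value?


PV_due = PMT * (1-(1+i)^(-n))/i * (1+i)
PV_immediate = 13301.9111
PV_due = 13301.9111 * 1.07
= 14233.0449


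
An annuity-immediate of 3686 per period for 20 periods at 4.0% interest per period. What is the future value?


FV = PMT * ((1+i)^n - 1) / i
= 3686 * ((1.04)^20 - 1) / 0.04
= 3686 * (2.191123 - 1) / 0.04
= 109761.9976


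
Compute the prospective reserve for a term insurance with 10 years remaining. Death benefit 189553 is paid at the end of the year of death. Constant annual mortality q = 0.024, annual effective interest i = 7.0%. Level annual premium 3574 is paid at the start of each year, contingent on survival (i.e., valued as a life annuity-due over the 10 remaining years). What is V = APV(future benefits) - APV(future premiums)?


v = 1/(1+i) = 0.934579
APV(future benefits) per unit = sum_{k=0}^{9} k_p_x * q * v^(k+1) = 0.15352
APV(future benefits) = 189553 * 0.15352 = 29100.1925
Life annuity-due factor ä_{x:10} = sum_{k=0}^{9} k_p_x * v^k = 6.844437
APV(future premiums) = 3574 * 6.844437 = 24462.0182
V = 29100.1925 - 24462.0182
= 4638.1744


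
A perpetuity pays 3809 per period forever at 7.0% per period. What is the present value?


PV = PMT / i
= 3809 / 0.07
= 54414.2857


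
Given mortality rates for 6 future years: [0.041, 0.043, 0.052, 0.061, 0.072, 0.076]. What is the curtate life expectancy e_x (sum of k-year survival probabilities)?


e_x = sum_{k=1}^{n} k_p_x
k_p_x values:
  1_p_x = 0.959
  2_p_x = 0.917763
  3_p_x = 0.870039
  4_p_x = 0.816967
  5_p_x = 0.758145
  6_p_x = 0.700526
e_x = 5.0224


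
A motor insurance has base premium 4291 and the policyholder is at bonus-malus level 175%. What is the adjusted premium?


adjusted = base * BM_level / 100
= 4291 * 175 / 100
= 4291 * 1.75
= 7509.25


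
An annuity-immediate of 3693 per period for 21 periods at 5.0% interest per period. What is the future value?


FV = PMT * ((1+i)^n - 1) / i
= 3693 * ((1.05)^21 - 1) / 0.05
= 3693 * (2.785963 - 1) / 0.05
= 131911.1969


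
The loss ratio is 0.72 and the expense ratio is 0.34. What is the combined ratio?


Combined ratio = loss ratio + expense ratio
= 0.72 + 0.34
= 1.06


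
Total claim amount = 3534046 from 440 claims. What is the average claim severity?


severity = total / number
= 3534046 / 440
= 8031.9227


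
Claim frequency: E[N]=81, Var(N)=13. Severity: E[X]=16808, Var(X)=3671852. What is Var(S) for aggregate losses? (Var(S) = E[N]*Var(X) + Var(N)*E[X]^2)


Var(S) = E[N]*Var(X) + Var(N)*E[X]^2
= 81*3671852 + 13*16808^2
= 297420012 + 3672615232
= 3.9700e+09


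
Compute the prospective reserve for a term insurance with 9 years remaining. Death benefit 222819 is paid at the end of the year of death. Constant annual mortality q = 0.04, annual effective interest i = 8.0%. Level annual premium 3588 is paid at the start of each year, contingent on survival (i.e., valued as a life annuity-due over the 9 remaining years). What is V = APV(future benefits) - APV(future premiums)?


v = 1/(1+i) = 0.925926
APV(future benefits) per unit = sum_{k=0}^{8} k_p_x * q * v^(k+1) = 0.217854
APV(future benefits) = 222819 * 0.217854 = 48541.9052
Life annuity-due factor ä_{x:9} = sum_{k=0}^{8} k_p_x * v^k = 5.882045
APV(future premiums) = 3588 * 5.882045 = 21104.7784
V = 48541.9052 - 21104.7784
= 27437.1269


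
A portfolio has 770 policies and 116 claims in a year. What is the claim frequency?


frequency = claims / policies
= 116 / 770
= 0.1506


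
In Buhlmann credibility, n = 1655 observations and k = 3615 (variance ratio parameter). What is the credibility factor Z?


Z = n / (n + k)
= 1655 / (1655 + 3615)
= 1655 / 5270
= 0.314


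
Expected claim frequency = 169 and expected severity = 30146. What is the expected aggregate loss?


E[S] = E[N] * E[X]
= 169 * 30146
= 5.0947e+06


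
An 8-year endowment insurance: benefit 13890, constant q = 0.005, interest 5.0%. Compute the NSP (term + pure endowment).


Term component = 441.658
Pure endowment = 8_p_x * v^8 * benefit = 0.960693 * 0.676839 * 13890 = 9031.7623
NSP = 9473.4203


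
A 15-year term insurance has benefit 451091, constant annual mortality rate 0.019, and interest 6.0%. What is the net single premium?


NSP = benefit * sum_{k=0}^{n-1} k_p_x * q * v^(k+1)
With constant q=0.019, v=0.943396
Sum = 0.165245
NSP = 451091 * 0.165245
= 74540.3949


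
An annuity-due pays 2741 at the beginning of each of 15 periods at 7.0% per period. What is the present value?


PV_due = PMT * (1-(1+i)^(-n))/i * (1+i)
PV_immediate = 24964.7923
PV_due = 24964.7923 * 1.07
= 26712.3277


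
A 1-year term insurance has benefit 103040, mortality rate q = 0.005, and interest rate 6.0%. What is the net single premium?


NSP = benefit * q * v
v = 1/(1+i) = 0.943396
NSP = 103040 * 0.005 * 0.943396
= 486.0377


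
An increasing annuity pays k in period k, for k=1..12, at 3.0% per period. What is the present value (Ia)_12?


(Ia)_n = sum_{k=1}^{n} k * v^k, v = 1/(1+i)
v = 0.970874
Sum computed term by term:
(Ia)_12 = 61.2022


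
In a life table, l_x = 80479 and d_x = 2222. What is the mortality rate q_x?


q_x = d_x / l_x
= 2222 / 80479
= 0.0276


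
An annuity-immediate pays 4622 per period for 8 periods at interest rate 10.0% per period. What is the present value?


PV = PMT * (1 - (1+i)^(-n)) / i
= 4622 * (1 - (1+0.1)^(-8)) / 0.1
= 4622 * (1 - 0.466507) / 0.1
= 4622 * 5.334926
= 24658.0289


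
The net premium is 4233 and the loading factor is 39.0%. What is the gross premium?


Gross = net * (1 + loading)
= 4233 * (1 + 0.39)
= 4233 * 1.39
= 5883.87


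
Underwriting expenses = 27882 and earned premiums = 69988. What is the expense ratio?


Expense ratio = expenses / premiums
= 27882 / 69988
= 0.3984


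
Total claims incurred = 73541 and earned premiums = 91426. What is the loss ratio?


Loss ratio = claims / premiums
= 73541 / 91426
= 0.8044


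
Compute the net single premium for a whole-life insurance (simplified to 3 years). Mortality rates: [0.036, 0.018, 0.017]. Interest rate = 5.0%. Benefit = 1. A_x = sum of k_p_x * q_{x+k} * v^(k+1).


v = 0.952381
Year 0: k_p_x=1.0, q=0.036, term=0.034286
Year 1: k_p_x=0.964, q=0.018, term=0.015739
Year 2: k_p_x=0.946648, q=0.017, term=0.013902
A_x = 0.0639


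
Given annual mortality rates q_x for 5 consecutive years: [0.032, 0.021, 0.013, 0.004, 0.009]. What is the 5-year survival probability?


p_k = 1 - q_k for each year
Survival = product of (1 - q_k)
= 0.968 * 0.979 * 0.987 * 0.996 * 0.991
= 0.9232


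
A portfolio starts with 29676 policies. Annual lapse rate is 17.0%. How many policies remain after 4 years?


remaining = initial * (1 - lapse)^years
= 29676 * (1 - 0.17)^4
= 29676 * 0.474583
= 14083.7313


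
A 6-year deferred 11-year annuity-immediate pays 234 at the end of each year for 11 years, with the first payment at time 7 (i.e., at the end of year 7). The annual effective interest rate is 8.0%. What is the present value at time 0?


PV at time 6 of the 11-year annuity-immediate:
a_n = 234 * (1-(1+0.08)^(-11))/0.08 = 1670.5176
Discount back 6 years to time 0:
PV = 1670.5176 * (1+0.08)^(-6)
= 1670.5176 * 0.63017
= 1052.7095


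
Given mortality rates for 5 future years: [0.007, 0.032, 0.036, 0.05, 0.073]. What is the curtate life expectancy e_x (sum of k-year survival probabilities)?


e_x = sum_{k=1}^{n} k_p_x
k_p_x values:
  1_p_x = 0.993
  2_p_x = 0.961224
  3_p_x = 0.92662
  4_p_x = 0.880289
  5_p_x = 0.816028
e_x = 4.5772


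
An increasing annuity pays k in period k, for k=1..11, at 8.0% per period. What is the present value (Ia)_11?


(Ia)_n = sum_{k=1}^{n} k * v^k, v = 1/(1+i)
v = 0.925926
Sum computed term by term:
(Ia)_11 = 37.4046


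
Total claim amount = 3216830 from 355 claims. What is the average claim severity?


severity = total / number
= 3216830 / 355
= 9061.493


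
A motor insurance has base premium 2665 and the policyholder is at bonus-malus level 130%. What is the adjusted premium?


adjusted = base * BM_level / 100
= 2665 * 130 / 100
= 2665 * 1.3
= 3464.5


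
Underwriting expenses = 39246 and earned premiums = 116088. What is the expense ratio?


Expense ratio = expenses / premiums
= 39246 / 116088
= 0.3381


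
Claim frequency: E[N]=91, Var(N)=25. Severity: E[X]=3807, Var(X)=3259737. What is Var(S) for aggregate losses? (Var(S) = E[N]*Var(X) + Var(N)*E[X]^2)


Var(S) = E[N]*Var(X) + Var(N)*E[X]^2
= 91*3259737 + 25*3807^2
= 296636067 + 362331225
= 6.5897e+08


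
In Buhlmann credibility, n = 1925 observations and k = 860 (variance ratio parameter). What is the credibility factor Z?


Z = n / (n + k)
= 1925 / (1925 + 860)
= 1925 / 2785
= 0.6912


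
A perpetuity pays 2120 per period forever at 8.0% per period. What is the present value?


PV = PMT / i
= 2120 / 0.08
= 26500.0


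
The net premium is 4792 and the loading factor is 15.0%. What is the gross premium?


Gross = net * (1 + loading)
= 4792 * (1 + 0.15)
= 4792 * 1.15
= 5510.8


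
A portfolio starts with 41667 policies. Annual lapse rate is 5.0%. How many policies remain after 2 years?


remaining = initial * (1 - lapse)^years
= 41667 * (1 - 0.05)^2
= 41667 * 0.9025
= 37604.4675


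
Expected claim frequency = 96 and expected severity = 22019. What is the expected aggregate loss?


E[S] = E[N] * E[X]
= 96 * 22019
= 2.1138e+06


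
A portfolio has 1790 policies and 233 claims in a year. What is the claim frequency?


frequency = claims / policies
= 233 / 1790
= 0.1302


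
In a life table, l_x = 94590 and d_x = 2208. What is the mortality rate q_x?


q_x = d_x / l_x
= 2208 / 94590
= 0.0233


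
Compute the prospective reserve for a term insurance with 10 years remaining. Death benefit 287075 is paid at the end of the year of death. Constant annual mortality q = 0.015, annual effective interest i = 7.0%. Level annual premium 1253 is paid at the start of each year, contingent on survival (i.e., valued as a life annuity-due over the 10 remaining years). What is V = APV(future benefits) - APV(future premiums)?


v = 1/(1+i) = 0.934579
APV(future benefits) per unit = sum_{k=0}^{9} k_p_x * q * v^(k+1) = 0.099345
APV(future benefits) = 287075 * 0.099345 = 28519.5489
Life annuity-due factor ä_{x:10} = sum_{k=0}^{9} k_p_x * v^k = 7.086631
APV(future premiums) = 1253 * 7.086631 = 8879.5482
V = 28519.5489 - 8879.5482
= 19640.0007


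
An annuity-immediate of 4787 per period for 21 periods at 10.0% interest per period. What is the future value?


FV = PMT * ((1+i)^n - 1) / i
= 4787 * ((1.1)^21 - 1) / 0.1
= 4787 * (7.40025 - 1) / 0.1
= 306379.9648


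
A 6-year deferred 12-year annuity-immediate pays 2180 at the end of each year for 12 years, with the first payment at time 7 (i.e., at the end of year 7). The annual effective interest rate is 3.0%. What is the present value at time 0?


PV at time 6 of the 12-year annuity-immediate:
a_n = 2180 * (1-(1+0.03)^(-12))/0.03 = 21699.7287
Discount back 6 years to time 0:
PV = 21699.7287 * (1+0.03)^(-6)
= 21699.7287 * 0.837484
= 18173.1812


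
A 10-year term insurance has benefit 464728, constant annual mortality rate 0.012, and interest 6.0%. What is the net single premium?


NSP = benefit * sum_{k=0}^{n-1} k_p_x * q * v^(k+1)
With constant q=0.012, v=0.943396
Sum = 0.084185
NSP = 464728 * 0.084185
= 39122.94


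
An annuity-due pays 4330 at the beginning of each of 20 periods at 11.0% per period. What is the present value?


PV_due = PMT * (1-(1+i)^(-n))/i * (1+i)
PV_immediate = 34481.2107
PV_due = 34481.2107 * 1.11
= 38274.1439


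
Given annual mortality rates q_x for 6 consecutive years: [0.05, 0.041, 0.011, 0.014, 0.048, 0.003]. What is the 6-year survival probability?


p_k = 1 - q_k for each year
Survival = product of (1 - q_k)
= 0.95 * 0.959 * 0.989 * 0.986 * 0.952 * 0.997
= 0.8432


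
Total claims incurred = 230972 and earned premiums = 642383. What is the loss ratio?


Loss ratio = claims / premiums
= 230972 / 642383
= 0.3596


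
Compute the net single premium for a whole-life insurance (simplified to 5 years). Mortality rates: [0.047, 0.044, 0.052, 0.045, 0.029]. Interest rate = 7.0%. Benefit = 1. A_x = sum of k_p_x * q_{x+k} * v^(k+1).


v = 0.934579
Year 0: k_p_x=1.0, q=0.047, term=0.043925
Year 1: k_p_x=0.953, q=0.044, term=0.036625
Year 2: k_p_x=0.911068, q=0.052, term=0.038673
Year 3: k_p_x=0.863692, q=0.045, term=0.029651
Year 4: k_p_x=0.824826, q=0.029, term=0.017055
A_x = 0.1659


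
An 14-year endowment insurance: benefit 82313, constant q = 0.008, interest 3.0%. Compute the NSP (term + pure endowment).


Term component = 7091.0064
Pure endowment = 14_p_x * v^14 * benefit = 0.893642 * 0.661118 * 82313 = 48630.7195
NSP = 55721.7259


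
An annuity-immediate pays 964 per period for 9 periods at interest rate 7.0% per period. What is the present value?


PV = PMT * (1 - (1+i)^(-n)) / i
= 964 * (1 - (1+0.07)^(-9)) / 0.07
= 964 * (1 - 0.543934) / 0.07
= 964 * 6.515232
= 6280.6839


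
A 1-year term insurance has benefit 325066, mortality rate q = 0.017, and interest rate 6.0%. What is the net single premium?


NSP = benefit * q * v
v = 1/(1+i) = 0.943396
NSP = 325066 * 0.017 * 0.943396
= 5213.3226


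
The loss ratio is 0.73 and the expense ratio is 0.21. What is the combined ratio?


Combined ratio = loss ratio + expense ratio
= 0.73 + 0.21
= 0.94


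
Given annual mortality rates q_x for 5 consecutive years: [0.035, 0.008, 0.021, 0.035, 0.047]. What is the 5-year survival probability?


p_k = 1 - q_k for each year
Survival = product of (1 - q_k)
= 0.965 * 0.992 * 0.979 * 0.965 * 0.953
= 0.8619


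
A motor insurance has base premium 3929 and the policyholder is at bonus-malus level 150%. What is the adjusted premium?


adjusted = base * BM_level / 100
= 3929 * 150 / 100
= 3929 * 1.5
= 5893.5


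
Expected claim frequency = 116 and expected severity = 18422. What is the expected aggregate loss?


E[S] = E[N] * E[X]
= 116 * 18422
= 2.1370e+06


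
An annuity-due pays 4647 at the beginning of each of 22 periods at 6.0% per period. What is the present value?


PV_due = PMT * (1-(1+i)^(-n))/i * (1+i)
PV_immediate = 55957.2302
PV_due = 55957.2302 * 1.06
= 59314.6641


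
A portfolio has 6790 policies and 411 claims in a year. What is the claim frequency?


frequency = claims / policies
= 411 / 6790
= 0.0605


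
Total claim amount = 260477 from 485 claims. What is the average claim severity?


severity = total / number
= 260477 / 485
= 537.066


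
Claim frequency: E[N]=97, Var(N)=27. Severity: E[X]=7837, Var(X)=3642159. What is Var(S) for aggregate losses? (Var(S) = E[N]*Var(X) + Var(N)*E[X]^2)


Var(S) = E[N]*Var(X) + Var(N)*E[X]^2
= 97*3642159 + 27*7837^2
= 353289423 + 1658301363
= 2.0116e+09


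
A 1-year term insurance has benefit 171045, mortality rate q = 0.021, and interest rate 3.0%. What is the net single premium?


NSP = benefit * q * v
v = 1/(1+i) = 0.970874
NSP = 171045 * 0.021 * 0.970874
= 3487.3252


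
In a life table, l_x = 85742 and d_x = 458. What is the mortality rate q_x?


q_x = d_x / l_x
= 458 / 85742
= 0.0053


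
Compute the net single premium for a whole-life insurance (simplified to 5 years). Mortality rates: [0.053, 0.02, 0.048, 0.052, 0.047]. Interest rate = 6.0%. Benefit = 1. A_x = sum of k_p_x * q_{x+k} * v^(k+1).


v = 0.943396
Year 0: k_p_x=1.0, q=0.053, term=0.05
Year 1: k_p_x=0.947, q=0.02, term=0.016857
Year 2: k_p_x=0.92806, q=0.048, term=0.037402
Year 3: k_p_x=0.883513, q=0.052, term=0.036391
Year 4: k_p_x=0.83757, q=0.047, term=0.029416
A_x = 0.1701


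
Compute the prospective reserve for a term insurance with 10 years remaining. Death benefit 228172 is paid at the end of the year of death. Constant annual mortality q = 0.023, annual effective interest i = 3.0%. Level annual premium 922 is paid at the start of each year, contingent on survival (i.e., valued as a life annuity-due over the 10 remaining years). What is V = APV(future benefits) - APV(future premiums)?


v = 1/(1+i) = 0.970874
APV(future benefits) per unit = sum_{k=0}^{9} k_p_x * q * v^(k+1) = 0.178089
APV(future benefits) = 228172 * 0.178089 = 40634.8632
Life annuity-due factor ä_{x:10} = sum_{k=0}^{9} k_p_x * v^k = 7.975278
APV(future premiums) = 922 * 7.975278 = 7353.2065
V = 40634.8632 - 7353.2065
= 33281.6567


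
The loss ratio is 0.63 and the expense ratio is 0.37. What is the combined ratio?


Combined ratio = loss ratio + expense ratio
= 0.63 + 0.37
= 1.0


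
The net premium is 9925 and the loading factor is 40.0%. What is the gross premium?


Gross = net * (1 + loading)
= 9925 * (1 + 0.4)
= 9925 * 1.4
= 13895.0


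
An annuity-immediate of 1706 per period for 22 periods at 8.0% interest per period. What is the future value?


FV = PMT * ((1+i)^n - 1) / i
= 1706 * ((1.08)^22 - 1) / 0.08
= 1706 * (5.43654 - 1) / 0.08
= 94609.2243


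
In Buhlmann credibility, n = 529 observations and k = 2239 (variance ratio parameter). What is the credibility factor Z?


Z = n / (n + k)
= 529 / (529 + 2239)
= 529 / 2768
= 0.1911


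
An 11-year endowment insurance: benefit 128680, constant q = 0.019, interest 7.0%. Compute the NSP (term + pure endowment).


Term component = 16902.5399
Pure endowment = 11_p_x * v^11 * benefit = 0.809765 * 0.475093 * 128680 = 49504.9446
NSP = 66407.4845


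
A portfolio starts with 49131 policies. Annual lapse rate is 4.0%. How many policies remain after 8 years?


remaining = initial * (1 - lapse)^years
= 49131 * (1 - 0.04)^8
= 49131 * 0.72139
= 35442.5914


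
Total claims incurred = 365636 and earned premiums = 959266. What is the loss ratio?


Loss ratio = claims / premiums
= 365636 / 959266
= 0.3812


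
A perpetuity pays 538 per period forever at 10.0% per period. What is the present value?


PV = PMT / i
= 538 / 0.1
= 5380.0


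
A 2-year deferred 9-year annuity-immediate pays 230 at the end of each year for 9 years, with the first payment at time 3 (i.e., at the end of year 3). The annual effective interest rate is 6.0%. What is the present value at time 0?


PV at time 2 of the 9-year annuity-immediate:
a_n = 230 * (1-(1+0.06)^(-9))/0.06 = 1564.3892
Discount back 2 years to time 0:
PV = 1564.3892 * (1+0.06)^(-2)
= 1564.3892 * 0.889996
= 1392.3008


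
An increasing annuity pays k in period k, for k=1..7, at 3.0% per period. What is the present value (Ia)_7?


(Ia)_n = sum_{k=1}^{n} k * v^k, v = 1/(1+i)
v = 0.970874
Sum computed term by term:
(Ia)_7 = 24.185


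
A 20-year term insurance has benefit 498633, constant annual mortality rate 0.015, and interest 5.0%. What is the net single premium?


NSP = benefit * sum_{k=0}^{n-1} k_p_x * q * v^(k+1)
With constant q=0.015, v=0.952381
Sum = 0.166483
NSP = 498633 * 0.166483
= 83014.0234


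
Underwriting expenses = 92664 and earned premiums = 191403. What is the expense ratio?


Expense ratio = expenses / premiums
= 92664 / 191403
= 0.4841


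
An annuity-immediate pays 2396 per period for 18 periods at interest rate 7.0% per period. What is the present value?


PV = PMT * (1 - (1+i)^(-n)) / i
= 2396 * (1 - (1+0.07)^(-18)) / 0.07
= 2396 * (1 - 0.295864) / 0.07
= 2396 * 10.059087
= 24101.5722


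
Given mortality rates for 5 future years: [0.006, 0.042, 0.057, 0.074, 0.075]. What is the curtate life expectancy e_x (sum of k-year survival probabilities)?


e_x = sum_{k=1}^{n} k_p_x
k_p_x values:
  1_p_x = 0.994
  2_p_x = 0.952252
  3_p_x = 0.897974
  4_p_x = 0.831524
  5_p_x = 0.769159
e_x = 4.4449


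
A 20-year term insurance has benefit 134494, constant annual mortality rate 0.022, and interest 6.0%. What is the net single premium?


NSP = benefit * sum_{k=0}^{n-1} k_p_x * q * v^(k+1)
With constant q=0.022, v=0.943396
Sum = 0.21468
NSP = 134494 * 0.21468
= 28873.154


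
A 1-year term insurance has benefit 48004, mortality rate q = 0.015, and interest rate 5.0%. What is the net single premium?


NSP = benefit * q * v
v = 1/(1+i) = 0.952381
NSP = 48004 * 0.015 * 0.952381
= 685.7714


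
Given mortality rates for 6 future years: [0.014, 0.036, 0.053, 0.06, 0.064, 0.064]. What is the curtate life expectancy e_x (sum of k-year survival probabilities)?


e_x = sum_{k=1}^{n} k_p_x
k_p_x values:
  1_p_x = 0.986
  2_p_x = 0.950504
  3_p_x = 0.900127
  4_p_x = 0.84612
  5_p_x = 0.791968
  6_p_x = 0.741282
e_x = 5.216


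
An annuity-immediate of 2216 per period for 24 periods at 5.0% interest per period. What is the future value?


FV = PMT * ((1+i)^n - 1) / i
= 2216 * ((1.05)^24 - 1) / 0.05
= 2216 * (3.2251 - 1) / 0.05
= 98616.4295


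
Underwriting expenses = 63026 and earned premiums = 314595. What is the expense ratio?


Expense ratio = expenses / premiums
= 63026 / 314595
= 0.2003


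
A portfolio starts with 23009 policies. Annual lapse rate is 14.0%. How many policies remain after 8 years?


remaining = initial * (1 - lapse)^years
= 23009 * (1 - 0.14)^8
= 23009 * 0.299218
= 6884.7053


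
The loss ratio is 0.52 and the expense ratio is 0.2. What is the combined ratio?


Combined ratio = loss ratio + expense ratio
= 0.52 + 0.2
= 0.72


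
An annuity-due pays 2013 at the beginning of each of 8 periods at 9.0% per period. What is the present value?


PV_due = PMT * (1-(1+i)^(-n))/i * (1+i)
PV_immediate = 11141.5909
PV_due = 11141.5909 * 1.09
= 12144.3341


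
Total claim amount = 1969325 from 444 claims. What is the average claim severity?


severity = total / number
= 1969325 / 444
= 4435.4167


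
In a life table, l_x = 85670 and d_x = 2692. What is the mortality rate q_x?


q_x = d_x / l_x
= 2692 / 85670
= 0.0314


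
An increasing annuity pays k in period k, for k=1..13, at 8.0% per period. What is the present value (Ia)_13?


(Ia)_n = sum_{k=1}^{n} k * v^k, v = 1/(1+i)
v = 0.925926
Sum computed term by term:
(Ia)_13 = 46.9501


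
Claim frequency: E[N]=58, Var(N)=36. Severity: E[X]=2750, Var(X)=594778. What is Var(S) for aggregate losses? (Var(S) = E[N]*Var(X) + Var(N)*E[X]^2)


Var(S) = E[N]*Var(X) + Var(N)*E[X]^2
= 58*594778 + 36*2750^2
= 34497124 + 272250000
= 3.0675e+08


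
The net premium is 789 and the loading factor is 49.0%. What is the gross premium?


Gross = net * (1 + loading)
= 789 * (1 + 0.49)
= 789 * 1.49
= 1175.61


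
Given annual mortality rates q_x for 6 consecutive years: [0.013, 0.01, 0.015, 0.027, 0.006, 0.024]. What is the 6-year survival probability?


p_k = 1 - q_k for each year
Survival = product of (1 - q_k)
= 0.987 * 0.99 * 0.985 * 0.973 * 0.994 * 0.976
= 0.9085


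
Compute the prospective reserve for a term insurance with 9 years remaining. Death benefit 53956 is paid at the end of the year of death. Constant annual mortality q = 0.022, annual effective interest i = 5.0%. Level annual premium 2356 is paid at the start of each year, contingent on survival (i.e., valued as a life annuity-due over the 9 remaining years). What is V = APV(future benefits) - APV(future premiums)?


v = 1/(1+i) = 0.952381
APV(future benefits) per unit = sum_{k=0}^{8} k_p_x * q * v^(k+1) = 0.144329
APV(future benefits) = 53956 * 0.144329 = 7787.4233
Life annuity-due factor ä_{x:9} = sum_{k=0}^{8} k_p_x * v^k = 6.888436
APV(future premiums) = 2356 * 6.888436 = 16229.1563
V = 7787.4233 - 16229.1563
= -8441.733


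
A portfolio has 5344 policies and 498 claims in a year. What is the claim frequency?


frequency = claims / policies
= 498 / 5344
= 0.0932


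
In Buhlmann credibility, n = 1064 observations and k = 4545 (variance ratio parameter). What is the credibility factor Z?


Z = n / (n + k)
= 1064 / (1064 + 4545)
= 1064 / 5609
= 0.1897


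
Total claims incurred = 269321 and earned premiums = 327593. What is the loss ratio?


Loss ratio = claims / premiums
= 269321 / 327593
= 0.8221


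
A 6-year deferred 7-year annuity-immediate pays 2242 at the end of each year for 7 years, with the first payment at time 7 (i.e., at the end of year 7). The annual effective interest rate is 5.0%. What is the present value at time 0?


PV at time 6 of the 7-year annuity-immediate:
a_n = 2242 * (1-(1+0.05)^(-7))/0.05 = 12973.0492
Discount back 6 years to time 0:
PV = 12973.0492 * (1+0.05)^(-6)
= 12973.0492 * 0.746215
= 9680.689


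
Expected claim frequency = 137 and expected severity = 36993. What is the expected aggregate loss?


E[S] = E[N] * E[X]
= 137 * 36993
= 5.0680e+06


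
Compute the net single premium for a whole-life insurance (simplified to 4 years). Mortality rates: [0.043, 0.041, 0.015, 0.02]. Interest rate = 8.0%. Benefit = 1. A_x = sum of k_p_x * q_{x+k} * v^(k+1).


v = 0.925926
Year 0: k_p_x=1.0, q=0.043, term=0.039815
Year 1: k_p_x=0.957, q=0.041, term=0.033639
Year 2: k_p_x=0.917763, q=0.015, term=0.010928
Year 3: k_p_x=0.903997, q=0.02, term=0.013289
A_x = 0.0977


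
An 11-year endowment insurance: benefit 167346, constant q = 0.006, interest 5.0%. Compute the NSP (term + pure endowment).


Term component = 8118.178
Pure endowment = 11_p_x * v^11 * benefit = 0.935945 * 0.584679 * 167346 = 91576.3384
NSP = 99694.5164


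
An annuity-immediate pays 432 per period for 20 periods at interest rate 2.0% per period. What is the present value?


PV = PMT * (1 - (1+i)^(-n)) / i
= 432 * (1 - (1+0.02)^(-20)) / 0.02
= 432 * (1 - 0.672971) / 0.02
= 432 * 16.351433
= 7063.8192


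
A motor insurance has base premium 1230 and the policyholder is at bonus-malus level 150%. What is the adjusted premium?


adjusted = base * BM_level / 100
= 1230 * 150 / 100
= 1230 * 1.5
= 1845.0


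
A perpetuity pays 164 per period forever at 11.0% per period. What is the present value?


PV = PMT / i
= 164 / 0.11
= 1490.9091


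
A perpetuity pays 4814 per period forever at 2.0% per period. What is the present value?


PV = PMT / i
= 4814 / 0.02
= 240700.0


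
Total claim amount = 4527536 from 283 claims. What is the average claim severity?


severity = total / number
= 4527536 / 283
= 15998.3604


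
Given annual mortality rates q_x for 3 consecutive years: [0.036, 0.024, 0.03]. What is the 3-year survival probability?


p_k = 1 - q_k for each year
Survival = product of (1 - q_k)
= 0.964 * 0.976 * 0.97
= 0.9126


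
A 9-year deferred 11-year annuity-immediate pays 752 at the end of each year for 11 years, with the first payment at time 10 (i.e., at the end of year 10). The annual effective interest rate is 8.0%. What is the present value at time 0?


PV at time 9 of the 11-year annuity-immediate:
a_n = 752 * (1-(1+0.08)^(-11))/0.08 = 5368.5011
Discount back 9 years to time 0:
PV = 5368.5011 * (1+0.08)^(-9)
= 5368.5011 * 0.500249
= 2685.5871


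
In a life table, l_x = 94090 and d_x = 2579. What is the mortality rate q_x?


q_x = d_x / l_x
= 2579 / 94090
= 0.0274


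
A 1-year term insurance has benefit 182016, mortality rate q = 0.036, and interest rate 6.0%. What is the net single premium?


NSP = benefit * q * v
v = 1/(1+i) = 0.943396
NSP = 182016 * 0.036 * 0.943396
= 6181.6755


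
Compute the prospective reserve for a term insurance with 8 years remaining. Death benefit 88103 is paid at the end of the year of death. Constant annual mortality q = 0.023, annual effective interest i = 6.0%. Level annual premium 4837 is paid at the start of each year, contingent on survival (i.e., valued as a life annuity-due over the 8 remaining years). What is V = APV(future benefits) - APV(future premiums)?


v = 1/(1+i) = 0.943396
APV(future benefits) per unit = sum_{k=0}^{7} k_p_x * q * v^(k+1) = 0.132778
APV(future benefits) = 88103 * 0.132778 = 11698.0987
Life annuity-due factor ä_{x:8} = sum_{k=0}^{7} k_p_x * v^k = 6.119312
APV(future premiums) = 4837 * 6.119312 = 29599.1133
V = 11698.0987 - 29599.1133
= -17901.0146


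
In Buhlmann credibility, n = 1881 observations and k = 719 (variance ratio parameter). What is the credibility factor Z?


Z = n / (n + k)
= 1881 / (1881 + 719)
= 1881 / 2600
= 0.7235


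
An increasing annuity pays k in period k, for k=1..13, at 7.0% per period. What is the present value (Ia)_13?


(Ia)_n = sum_{k=1}^{n} k * v^k, v = 1/(1+i)
v = 0.934579
Sum computed term by term:
(Ia)_13 = 50.6878


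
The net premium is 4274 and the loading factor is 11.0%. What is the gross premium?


Gross = net * (1 + loading)
= 4274 * (1 + 0.11)
= 4274 * 1.11
= 4744.14


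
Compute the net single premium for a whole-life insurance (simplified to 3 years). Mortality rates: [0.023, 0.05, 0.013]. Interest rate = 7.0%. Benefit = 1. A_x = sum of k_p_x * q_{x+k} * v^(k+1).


v = 0.934579
Year 0: k_p_x=1.0, q=0.023, term=0.021495
Year 1: k_p_x=0.977, q=0.05, term=0.042667
Year 2: k_p_x=0.92815, q=0.013, term=0.009849
A_x = 0.074


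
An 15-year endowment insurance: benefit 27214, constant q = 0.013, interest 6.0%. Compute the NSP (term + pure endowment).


Term component = 3184.5156
Pure endowment = 15_p_x * v^15 * benefit = 0.821783 * 0.417265 * 27214 = 9331.7198
NSP = 12516.2355


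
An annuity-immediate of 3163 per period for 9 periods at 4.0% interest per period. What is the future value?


FV = PMT * ((1+i)^n - 1) / i
= 3163 * ((1.04)^9 - 1) / 0.04
= 3163 * (1.423312 - 1) / 0.04
= 33473.3816


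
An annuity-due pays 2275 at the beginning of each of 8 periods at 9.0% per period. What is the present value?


PV_due = PMT * (1-(1+i)^(-n))/i * (1+i)
PV_immediate = 12591.7135
PV_due = 12591.7135 * 1.09
= 13724.9677


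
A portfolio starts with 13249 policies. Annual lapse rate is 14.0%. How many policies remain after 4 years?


remaining = initial * (1 - lapse)^years
= 13249 * (1 - 0.14)^4
= 13249 * 0.547008
= 7247.3111


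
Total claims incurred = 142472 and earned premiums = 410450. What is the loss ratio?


Loss ratio = claims / premiums
= 142472 / 410450
= 0.3471


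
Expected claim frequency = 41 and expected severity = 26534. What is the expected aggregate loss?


E[S] = E[N] * E[X]
= 41 * 26534
= 1.0879e+06


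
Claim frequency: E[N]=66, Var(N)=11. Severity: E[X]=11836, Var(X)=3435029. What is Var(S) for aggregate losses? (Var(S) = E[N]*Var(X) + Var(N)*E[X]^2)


Var(S) = E[N]*Var(X) + Var(N)*E[X]^2
= 66*3435029 + 11*11836^2
= 226711914 + 1540999856
= 1.7677e+09


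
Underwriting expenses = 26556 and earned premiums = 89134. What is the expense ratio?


Expense ratio = expenses / premiums
= 26556 / 89134
= 0.2979


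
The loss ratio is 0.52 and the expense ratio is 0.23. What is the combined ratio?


Combined ratio = loss ratio + expense ratio
= 0.52 + 0.23
= 0.75


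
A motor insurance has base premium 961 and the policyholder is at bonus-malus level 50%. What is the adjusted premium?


adjusted = base * BM_level / 100
= 961 * 50 / 100
= 961 * 0.5
= 480.5


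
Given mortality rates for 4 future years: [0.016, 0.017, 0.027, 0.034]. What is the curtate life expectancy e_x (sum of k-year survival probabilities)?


e_x = sum_{k=1}^{n} k_p_x
k_p_x values:
  1_p_x = 0.984
  2_p_x = 0.967272
  3_p_x = 0.941156
  4_p_x = 0.909156
e_x = 3.8016


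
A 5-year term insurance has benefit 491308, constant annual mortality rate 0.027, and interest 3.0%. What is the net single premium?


NSP = benefit * sum_{k=0}^{n-1} k_p_x * q * v^(k+1)
With constant q=0.027, v=0.970874
Sum = 0.117342
NSP = 491308 * 0.117342
= 57651.1776


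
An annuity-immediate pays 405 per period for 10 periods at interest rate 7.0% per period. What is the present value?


PV = PMT * (1 - (1+i)^(-n)) / i
= 405 * (1 - (1+0.07)^(-10)) / 0.07
= 405 * (1 - 0.508349) / 0.07
= 405 * 7.023582
= 2844.5505


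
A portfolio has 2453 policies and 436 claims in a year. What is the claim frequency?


frequency = claims / policies
= 436 / 2453
= 0.1777
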